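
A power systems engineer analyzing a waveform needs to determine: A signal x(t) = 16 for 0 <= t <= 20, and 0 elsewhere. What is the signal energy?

Energy = integral of |x(t)|^2 dt over the signal duration
= 16^2 * 20 = 256 * 20 = 5120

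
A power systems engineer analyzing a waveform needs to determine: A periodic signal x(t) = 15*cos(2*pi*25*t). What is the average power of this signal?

Average power of A*cos(wt) is A^2/2.
P = 15^2 / 2 = 225/2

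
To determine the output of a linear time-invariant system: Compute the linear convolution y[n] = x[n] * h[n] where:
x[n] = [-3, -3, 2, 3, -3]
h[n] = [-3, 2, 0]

y[n] = sum_k x[k]*h[n-k]. Output length = len(x) + len(h) - 1 = 5 + 3 - 1 = 7.
y[0] = -3*-3 = 9
y[1] = -3*-3 + -3*2 = 3
y[2] = 2*-3 + -3*2 + -3*0 = -12
y[3] = 3*-3 + 2*2 + -3*0 = -5
y[4] = -3*-3 + 3*2 + 2*0 = 15
y[5] = -3*2 + 3*0 = -6
y[6] = -3*0 = 0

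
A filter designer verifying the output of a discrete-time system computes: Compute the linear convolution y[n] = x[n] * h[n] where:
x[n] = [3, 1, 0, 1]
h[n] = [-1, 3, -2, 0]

y[n] = sum_k x[k]*h[n-k]. Output length = len(x) + len(h) - 1 = 4 + 4 - 1 = 7.
y[0] = 3*-1 = -3
y[1] = 1*-1 + 3*3 = 8
y[2] = 0*-1 + 1*3 + 3*-2 = -3
y[3] = 1*-1 + 0*3 + 1*-2 + 3*0 = -3
y[4] = 1*3 + 0*-2 + 1*0 = 3
y[5] = 1*-2 + 0*0 = -2
y[6] = 1*0 = 0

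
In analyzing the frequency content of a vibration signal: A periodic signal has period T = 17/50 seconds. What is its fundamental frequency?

The fundamental frequency is the reciprocal of the period.
f = 1/T = 1/(17/50) = 50/17 Hz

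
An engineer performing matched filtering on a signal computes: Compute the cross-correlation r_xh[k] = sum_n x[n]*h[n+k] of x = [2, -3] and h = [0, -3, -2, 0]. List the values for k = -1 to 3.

Both sequences indexed from 0 and zero outside their support.
Lags with overlap: k = -1 to 3.
  r_xh[-1] = x[1]*h[0] = 0
  r_xh[0] = x[0]*h[0] + x[1]*h[1] = 9
  r_xh[1] = x[0]*h[1] + x[1]*h[2] = 0
  r_xh[2] = x[0]*h[2] + x[1]*h[3] = -4
  r_xh[3] = x[0]*h[3] = 0
r_xh = [0, 9, 0, -4, 0] (for k = -1, ..., 3)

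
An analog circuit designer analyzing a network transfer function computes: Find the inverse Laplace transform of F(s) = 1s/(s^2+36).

Standard pair: s/(s^2+w^2) <-> cos(wt)*u(t)
With k=1, w=6: f(t) = cos(6t)*u(t)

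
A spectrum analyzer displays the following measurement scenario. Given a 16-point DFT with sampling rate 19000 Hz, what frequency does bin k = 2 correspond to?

The frequency of DFT bin k is: f_k = k * f_s / N
f_2 = 2 * 19000 / 16 = 2375 Hz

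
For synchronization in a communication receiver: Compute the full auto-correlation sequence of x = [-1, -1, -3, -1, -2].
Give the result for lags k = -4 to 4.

r_xx[k] = sum_m x[m]*x[m+k], indexed from 0, for k = -4 to 4:
  r_xx[-4] = x[4]*x[0] = 2
  r_xx[-3] = x[3]*x[0] + x[4]*x[1] = 3
  r_xx[-2] = x[2]*x[0] + x[3]*x[1] + x[4]*x[2] = 10
  r_xx[-1] = x[1]*x[0] + x[2]*x[1] + x[3]*x[2] + x[4]*x[3] = 9
  r_xx[0] = x[0]*x[0] + x[1]*x[1] + x[2]*x[2] + x[3]*x[3] + x[4]*x[4] = 16
  r_xx[1] = x[0]*x[1] + x[1]*x[2] + x[2]*x[3] + x[3]*x[4] = 9
  r_xx[2] = x[0]*x[2] + x[1]*x[3] + x[2]*x[4] = 10
  r_xx[3] = x[0]*x[3] + x[1]*x[4] = 3
  r_xx[4] = x[0]*x[4] = 2
r_xx = [2, 3, 10, 9, 16, 9, 10, 3, 2]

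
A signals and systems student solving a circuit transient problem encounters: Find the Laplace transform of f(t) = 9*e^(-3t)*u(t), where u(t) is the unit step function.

Standard Laplace transform pair:
e^(-at)*u(t) <-> 1/(s+a)
With a = 3: L{9*e^(-3t)*u(t)} = 9/(s+3), ROC: Re(s) > -3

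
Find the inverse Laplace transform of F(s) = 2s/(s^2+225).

Standard pair: s/(s^2+w^2) <-> cos(wt)*u(t)
With k=2, w=15: f(t) = 2*cos(15t)*u(t)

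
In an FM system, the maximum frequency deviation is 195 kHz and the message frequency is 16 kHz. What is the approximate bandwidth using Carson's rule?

Carson's rule: BW = 2*(delta_f + f_m)
= 2*(195 + 16) kHz = 422 kHz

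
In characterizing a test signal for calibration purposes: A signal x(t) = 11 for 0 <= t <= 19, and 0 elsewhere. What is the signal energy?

Energy = integral of |x(t)|^2 dt over the signal duration
= 11^2 * 19 = 121 * 19 = 2299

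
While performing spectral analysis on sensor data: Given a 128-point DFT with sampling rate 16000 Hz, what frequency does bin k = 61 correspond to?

The frequency of DFT bin k is: f_k = k * f_s / N
f_61 = 61 * 16000 / 128 = 7625 Hz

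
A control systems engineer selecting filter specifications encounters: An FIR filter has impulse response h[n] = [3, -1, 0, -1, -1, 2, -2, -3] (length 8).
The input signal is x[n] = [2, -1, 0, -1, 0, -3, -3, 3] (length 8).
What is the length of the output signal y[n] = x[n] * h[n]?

For linear convolution, the output length is:
len(y) = len(x) + len(h) - 1 = 8 + 8 - 1 = 15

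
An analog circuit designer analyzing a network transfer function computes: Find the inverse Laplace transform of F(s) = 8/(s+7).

Standard pair: k/(s+a) <-> k*e^(-at)*u(t)
With k=8, a=7: f(t) = 8*e^(-7t)*u(t)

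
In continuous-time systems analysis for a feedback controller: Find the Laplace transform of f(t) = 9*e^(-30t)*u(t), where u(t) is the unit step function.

Standard Laplace transform pair:
e^(-at)*u(t) <-> 1/(s+a)
With a = 30: L{9*e^(-30t)*u(t)} = 9/(s+30), ROC: Re(s) > -30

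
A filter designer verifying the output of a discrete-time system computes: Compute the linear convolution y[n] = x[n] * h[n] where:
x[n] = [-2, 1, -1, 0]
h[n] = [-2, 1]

y[n] = sum_k x[k]*h[n-k]. Output length = len(x) + len(h) - 1 = 4 + 2 - 1 = 5.
y[0] = -2*-2 = 4
y[1] = 1*-2 + -2*1 = -4
y[2] = -1*-2 + 1*1 = 3
y[3] = 0*-2 + -1*1 = -1
y[4] = 0*1 = 0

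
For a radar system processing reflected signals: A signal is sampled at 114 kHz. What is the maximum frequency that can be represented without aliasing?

The maximum frequency that can be represented without aliasing
is the Nyquist frequency: f_max = f_s / 2 = 114 kHz / 2 = 57 kHz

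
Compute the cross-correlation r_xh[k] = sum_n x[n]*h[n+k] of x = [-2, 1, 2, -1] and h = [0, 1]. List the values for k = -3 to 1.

Both sequences indexed from 0 and zero outside their support.
Lags with overlap: k = -3 to 1.
  r_xh[-3] = x[3]*h[0] = 0
  r_xh[-2] = x[2]*h[0] + x[3]*h[1] = -1
  r_xh[-1] = x[1]*h[0] + x[2]*h[1] = 2
  r_xh[0] = x[0]*h[0] + x[1]*h[1] = 1
  r_xh[1] = x[0]*h[1] = -2
r_xh = [0, -1, 2, 1, -2] (for k = -3, ..., 1)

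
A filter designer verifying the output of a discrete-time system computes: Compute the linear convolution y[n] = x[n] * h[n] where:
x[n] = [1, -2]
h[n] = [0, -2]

y[n] = sum_k x[k]*h[n-k]. Output length = len(x) + len(h) - 1 = 2 + 2 - 1 = 3.
y[0] = 1*0 = 0
y[1] = -2*0 + 1*-2 = -2
y[2] = -2*-2 = 4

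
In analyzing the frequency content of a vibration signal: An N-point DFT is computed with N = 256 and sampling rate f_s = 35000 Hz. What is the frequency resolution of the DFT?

DFT frequency resolution = f_s / N
= 35000 / 256 = 4375/32 Hz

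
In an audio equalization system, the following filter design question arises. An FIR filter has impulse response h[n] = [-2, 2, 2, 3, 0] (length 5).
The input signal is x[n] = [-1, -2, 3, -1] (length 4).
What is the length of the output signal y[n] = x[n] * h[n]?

For linear convolution, the output length is:
len(y) = len(x) + len(h) - 1 = 4 + 5 - 1 = 8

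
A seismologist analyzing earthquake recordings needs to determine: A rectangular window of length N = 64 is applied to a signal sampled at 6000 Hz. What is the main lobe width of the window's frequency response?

For a rectangular window of length N,
the main lobe width in frequency is 2*f_s/N.
= 2*6000/64 = 375/2 Hz
This determines the minimum frequency separation for resolving two sinusoids.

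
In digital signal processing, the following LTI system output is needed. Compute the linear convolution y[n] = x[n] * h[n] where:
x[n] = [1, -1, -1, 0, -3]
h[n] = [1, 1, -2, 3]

y[n] = sum_k x[k]*h[n-k]. Output length = len(x) + len(h) - 1 = 5 + 4 - 1 = 8.
y[0] = 1*1 = 1
y[1] = -1*1 + 1*1 = 0
y[2] = -1*1 + -1*1 + 1*-2 = -4
y[3] = 0*1 + -1*1 + -1*-2 + 1*3 = 4
y[4] = -3*1 + 0*1 + -1*-2 + -1*3 = -4
y[5] = -3*1 + 0*-2 + -1*3 = -6
y[6] = -3*-2 + 0*3 = 6
y[7] = -3*3 = -9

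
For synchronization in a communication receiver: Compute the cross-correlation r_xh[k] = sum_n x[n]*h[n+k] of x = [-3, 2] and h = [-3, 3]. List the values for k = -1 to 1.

Both sequences indexed from 0 and zero outside their support.
Lags with overlap: k = -1 to 1.
  r_xh[-1] = x[1]*h[0] = -6
  r_xh[0] = x[0]*h[0] + x[1]*h[1] = 15
  r_xh[1] = x[0]*h[1] = -9
r_xh = [-6, 15, -9] (for k = -1, ..., 1)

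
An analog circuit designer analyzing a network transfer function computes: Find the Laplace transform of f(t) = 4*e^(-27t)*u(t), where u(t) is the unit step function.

Standard Laplace transform pair:
e^(-at)*u(t) <-> 1/(s+a)
With a = 27: L{4*e^(-27t)*u(t)} = 4/(s+27), ROC: Re(s) > -27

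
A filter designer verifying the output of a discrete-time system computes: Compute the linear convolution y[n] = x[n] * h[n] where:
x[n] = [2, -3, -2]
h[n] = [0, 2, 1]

y[n] = sum_k x[k]*h[n-k]. Output length = len(x) + len(h) - 1 = 3 + 3 - 1 = 5.
y[0] = 2*0 = 0
y[1] = -3*0 + 2*2 = 4
y[2] = -2*0 + -3*2 + 2*1 = -4
y[3] = -2*2 + -3*1 = -7
y[4] = -2*1 = -2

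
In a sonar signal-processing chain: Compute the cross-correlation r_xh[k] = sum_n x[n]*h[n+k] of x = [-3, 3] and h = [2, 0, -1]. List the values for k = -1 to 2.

Both sequences indexed from 0 and zero outside their support.
Lags with overlap: k = -1 to 2.
  r_xh[-1] = x[1]*h[0] = 6
  r_xh[0] = x[0]*h[0] + x[1]*h[1] = -6
  r_xh[1] = x[0]*h[1] + x[1]*h[2] = -3
  r_xh[2] = x[0]*h[2] = 3
r_xh = [6, -6, -3, 3] (for k = -1, ..., 2)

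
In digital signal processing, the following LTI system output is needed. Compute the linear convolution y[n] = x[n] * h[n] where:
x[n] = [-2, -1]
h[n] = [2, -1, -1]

y[n] = sum_k x[k]*h[n-k]. Output length = len(x) + len(h) - 1 = 2 + 3 - 1 = 4.
y[0] = -2*2 = -4
y[1] = -1*2 + -2*-1 = 0
y[2] = -1*-1 + -2*-1 = 3
y[3] = -1*-1 = 1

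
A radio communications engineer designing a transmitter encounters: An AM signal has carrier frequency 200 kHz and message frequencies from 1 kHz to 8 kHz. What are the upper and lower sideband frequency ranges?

Upper sideband (USB) = fc + [fm_low, fm_high] = 200 + [1, 8] = [201, 208] kHz
Lower sideband (LSB) = fc - [fm_high, fm_low] = 200 - [8, 1] = [192, 199] kHz
Total occupied spectrum: 192 kHz to 208 kHz (plus carrier at 200 kHz)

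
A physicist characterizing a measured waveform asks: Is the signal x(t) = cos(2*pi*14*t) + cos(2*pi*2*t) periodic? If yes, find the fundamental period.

f1 = 14 Hz, f2 = 2 Hz
Period T1 = 1/14, T2 = 1/2
Ratio T1/T2 = 2/14, which is rational.
The signal is periodic with fundamental period T = 1/GCD(14,2) = 1/2 s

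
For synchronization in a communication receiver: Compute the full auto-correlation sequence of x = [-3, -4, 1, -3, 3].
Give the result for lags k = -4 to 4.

r_xx[k] = sum_m x[m]*x[m+k], indexed from 0, for k = -4 to 4:
  r_xx[-4] = x[4]*x[0] = -9
  r_xx[-3] = x[3]*x[0] + x[4]*x[1] = -3
  r_xx[-2] = x[2]*x[0] + x[3]*x[1] + x[4]*x[2] = 12
  r_xx[-1] = x[1]*x[0] + x[2]*x[1] + x[3]*x[2] + x[4]*x[3] = -4
  r_xx[0] = x[0]*x[0] + x[1]*x[1] + x[2]*x[2] + x[3]*x[3] + x[4]*x[4] = 44
  r_xx[1] = x[0]*x[1] + x[1]*x[2] + x[2]*x[3] + x[3]*x[4] = -4
  r_xx[2] = x[0]*x[2] + x[1]*x[3] + x[2]*x[4] = 12
  r_xx[3] = x[0]*x[3] + x[1]*x[4] = -3
  r_xx[4] = x[0]*x[4] = -9
r_xx = [-9, -3, 12, -4, 44, -4, 12, -3, -9]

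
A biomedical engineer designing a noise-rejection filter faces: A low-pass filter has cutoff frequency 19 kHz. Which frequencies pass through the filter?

A low-pass filter passes all frequencies below the cutoff frequency 19 kHz and attenuates higher frequencies.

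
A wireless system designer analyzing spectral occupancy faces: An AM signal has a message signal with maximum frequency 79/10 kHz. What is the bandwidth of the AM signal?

In AM (double-sideband), the bandwidth is twice the message frequency.
BW = 2 * f_m = 2 * 79/10 kHz = 79/5 kHz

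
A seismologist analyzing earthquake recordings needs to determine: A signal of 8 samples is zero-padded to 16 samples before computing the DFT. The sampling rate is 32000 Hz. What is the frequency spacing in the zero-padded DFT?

Original DFT: N = 8, resolution = f_s/N = 32000/8 = 4000 Hz
Zero-padded DFT: N = 16, resolution = f_s/N = 32000/16 = 2000 Hz
Zero-padding interpolates the spectrum (finer frequency grid)
but does NOT improve the true spectral resolution (ability to resolve close frequencies).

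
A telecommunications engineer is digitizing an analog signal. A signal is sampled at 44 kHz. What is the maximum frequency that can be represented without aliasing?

The maximum frequency that can be represented without aliasing
is the Nyquist frequency: f_max = f_s / 2 = 44 kHz / 2 = 22 kHz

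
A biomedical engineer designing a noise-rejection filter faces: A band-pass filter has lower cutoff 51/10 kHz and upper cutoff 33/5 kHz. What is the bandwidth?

Bandwidth = f_high - f_low
= 33/5 kHz - 51/10 kHz = 3/2 kHz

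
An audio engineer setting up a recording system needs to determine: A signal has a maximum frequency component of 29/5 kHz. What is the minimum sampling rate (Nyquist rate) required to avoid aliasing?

By the Nyquist-Shannon sampling theorem,
the minimum sampling rate (Nyquist rate) must be at least 2 * f_max.
Nyquist rate = 2 * 29/5 kHz = 58/5 kHz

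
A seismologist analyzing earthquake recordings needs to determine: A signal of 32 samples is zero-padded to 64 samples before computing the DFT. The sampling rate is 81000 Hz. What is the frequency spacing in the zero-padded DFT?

Original DFT: N = 32, resolution = f_s/N = 81000/32 = 10125/4 Hz
Zero-padded DFT: N = 64, resolution = f_s/N = 81000/64 = 10125/8 Hz
Zero-padding interpolates the spectrum (finer frequency grid)
but does NOT improve the true spectral resolution (ability to resolve close frequencies).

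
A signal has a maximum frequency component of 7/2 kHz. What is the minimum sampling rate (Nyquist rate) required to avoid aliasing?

By the Nyquist-Shannon sampling theorem,
the minimum sampling rate (Nyquist rate) must be at least 2 * f_max.
Nyquist rate = 2 * 7/2 kHz = 7 kHz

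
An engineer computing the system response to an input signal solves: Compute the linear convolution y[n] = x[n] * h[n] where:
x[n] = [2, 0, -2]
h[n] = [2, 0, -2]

y[n] = sum_k x[k]*h[n-k]. Output length = len(x) + len(h) - 1 = 3 + 3 - 1 = 5.
y[0] = 2*2 = 4
y[1] = 0*2 + 2*0 = 0
y[2] = -2*2 + 0*0 + 2*-2 = -8
y[3] = -2*0 + 0*-2 = 0
y[4] = -2*-2 = 4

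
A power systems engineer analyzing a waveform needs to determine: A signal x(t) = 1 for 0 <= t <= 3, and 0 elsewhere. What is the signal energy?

Energy = integral of |x(t)|^2 dt over the signal duration
= 1^2 * 3 = 1 * 3 = 3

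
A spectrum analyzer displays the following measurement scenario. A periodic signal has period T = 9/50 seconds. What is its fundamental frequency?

The fundamental frequency is the reciprocal of the period.
f = 1/T = 1/(9/50) = 50/9 Hz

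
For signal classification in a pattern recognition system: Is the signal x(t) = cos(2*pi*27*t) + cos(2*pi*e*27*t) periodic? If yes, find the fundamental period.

f1 = 27 Hz, f2 = 27*e Hz
Ratio f2/f1 = e, which is irrational.
Since the frequency ratio is irrational, no common period exists.
The signal is not periodic.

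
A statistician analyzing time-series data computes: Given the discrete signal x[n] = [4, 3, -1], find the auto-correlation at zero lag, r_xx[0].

The auto-correlation at zero lag r_xx[0] equals the signal energy.
r_xx[0] = sum of x[n]^2 = 4^2 + 3^2 + (-1)^2
= 16 + 9 + 1 = 26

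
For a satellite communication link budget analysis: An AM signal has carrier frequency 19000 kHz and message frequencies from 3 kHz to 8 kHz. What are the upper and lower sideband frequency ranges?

Upper sideband (USB) = fc + [fm_low, fm_high] = 19000 + [3, 8] = [19003, 19008] kHz
Lower sideband (LSB) = fc - [fm_high, fm_low] = 19000 - [8, 3] = [18992, 18997] kHz
Total occupied spectrum: 18992 kHz to 19008 kHz (plus carrier at 19000 kHz)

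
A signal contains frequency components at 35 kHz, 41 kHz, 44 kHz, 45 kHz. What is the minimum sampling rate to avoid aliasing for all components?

The highest frequency component is f_max = 45 kHz.
Nyquist rate = 2 * f_max = 2 * 45 kHz = 90 kHz.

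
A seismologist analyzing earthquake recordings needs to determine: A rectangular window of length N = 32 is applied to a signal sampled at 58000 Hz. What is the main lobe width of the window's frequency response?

For a rectangular window of length N,
the main lobe width in frequency is 2*f_s/N.
= 2*58000/32 = 3625 Hz
This determines the minimum frequency separation for resolving two sinusoids.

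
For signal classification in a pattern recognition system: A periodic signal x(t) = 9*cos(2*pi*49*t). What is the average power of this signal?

Average power of A*cos(wt) is A^2/2.
P = 9^2 / 2 = 81/2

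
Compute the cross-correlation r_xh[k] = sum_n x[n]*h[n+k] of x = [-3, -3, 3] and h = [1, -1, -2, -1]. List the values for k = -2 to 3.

Both sequences indexed from 0 and zero outside their support.
Lags with overlap: k = -2 to 3.
  r_xh[-2] = x[2]*h[0] = 3
  r_xh[-1] = x[1]*h[0] + x[2]*h[1] = -6
  r_xh[0] = x[0]*h[0] + x[1]*h[1] + x[2]*h[2] = -6
  r_xh[1] = x[0]*h[1] + x[1]*h[2] + x[2]*h[3] = 6
  r_xh[2] = x[0]*h[2] + x[1]*h[3] = 9
  r_xh[3] = x[0]*h[3] = 3
r_xh = [3, -6, -6, 6, 9, 3] (for k = -2, ..., 3)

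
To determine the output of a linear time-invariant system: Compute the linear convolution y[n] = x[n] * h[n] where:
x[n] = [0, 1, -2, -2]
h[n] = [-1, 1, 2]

y[n] = sum_k x[k]*h[n-k]. Output length = len(x) + len(h) - 1 = 4 + 3 - 1 = 6.
y[0] = 0*-1 = 0
y[1] = 1*-1 + 0*1 = -1
y[2] = -2*-1 + 1*1 + 0*2 = 3
y[3] = -2*-1 + -2*1 + 1*2 = 2
y[4] = -2*1 + -2*2 = -6
y[5] = -2*2 = -4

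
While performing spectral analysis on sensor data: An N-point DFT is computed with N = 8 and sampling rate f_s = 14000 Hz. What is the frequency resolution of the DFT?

DFT frequency resolution = f_s / N
= 14000 / 8 = 1750 Hz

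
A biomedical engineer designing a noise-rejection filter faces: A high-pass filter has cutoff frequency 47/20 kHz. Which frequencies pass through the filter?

A high-pass filter passes all frequencies above the cutoff frequency 47/20 kHz and attenuates lower frequencies.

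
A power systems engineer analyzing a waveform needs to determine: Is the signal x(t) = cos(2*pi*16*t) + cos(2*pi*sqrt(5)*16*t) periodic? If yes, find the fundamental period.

f1 = 16 Hz, f2 = 16*sqrt(5) Hz
Ratio f2/f1 = sqrt(5), which is irrational.
Since the frequency ratio is irrational, no common period exists.
The signal is not periodic.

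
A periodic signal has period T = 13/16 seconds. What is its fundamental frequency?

The fundamental frequency is the reciprocal of the period.
f = 1/T = 1/(13/16) = 16/13 Hz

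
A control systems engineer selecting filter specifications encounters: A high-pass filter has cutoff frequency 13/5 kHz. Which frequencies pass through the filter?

A high-pass filter passes all frequencies above the cutoff frequency 13/5 kHz and attenuates lower frequencies.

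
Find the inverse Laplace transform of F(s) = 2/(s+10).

Standard pair: k/(s+a) <-> k*e^(-at)*u(t)
With k=2, a=10: f(t) = 2*e^(-10t)*u(t)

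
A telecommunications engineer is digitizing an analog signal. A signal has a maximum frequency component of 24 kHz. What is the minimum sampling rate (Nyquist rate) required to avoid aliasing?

By the Nyquist-Shannon sampling theorem,
the minimum sampling rate (Nyquist rate) must be at least 2 * f_max.
Nyquist rate = 2 * 24 kHz = 48 kHz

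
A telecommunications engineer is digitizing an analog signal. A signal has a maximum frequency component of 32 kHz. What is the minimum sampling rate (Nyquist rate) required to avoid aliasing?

By the Nyquist-Shannon sampling theorem,
the minimum sampling rate (Nyquist rate) must be at least 2 * f_max.
Nyquist rate = 2 * 32 kHz = 64 kHz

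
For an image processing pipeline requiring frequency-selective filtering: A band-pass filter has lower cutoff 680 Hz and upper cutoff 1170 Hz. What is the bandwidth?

Bandwidth = f_high - f_low
= 1170 Hz - 680 Hz = 490 Hz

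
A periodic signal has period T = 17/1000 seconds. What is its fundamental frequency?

The fundamental frequency is the reciprocal of the period.
f = 1/T = 1/(17/1000) = 1000/17 Hz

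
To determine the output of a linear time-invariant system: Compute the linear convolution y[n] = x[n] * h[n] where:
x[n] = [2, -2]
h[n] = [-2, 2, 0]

y[n] = sum_k x[k]*h[n-k]. Output length = len(x) + len(h) - 1 = 2 + 3 - 1 = 4.
y[0] = 2*-2 = -4
y[1] = -2*-2 + 2*2 = 8
y[2] = -2*2 + 2*0 = -4
y[3] = -2*0 = 0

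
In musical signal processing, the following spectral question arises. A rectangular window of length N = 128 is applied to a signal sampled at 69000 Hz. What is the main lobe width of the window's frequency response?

For a rectangular window of length N,
the main lobe width in frequency is 2*f_s/N.
= 2*69000/128 = 8625/8 Hz
This determines the minimum frequency separation for resolving two sinusoids.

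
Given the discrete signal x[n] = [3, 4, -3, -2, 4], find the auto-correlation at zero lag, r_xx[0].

The auto-correlation at zero lag r_xx[0] equals the signal energy.
r_xx[0] = sum of x[n]^2 = 3^2 + 4^2 + (-3)^2 + (-2)^2 + 4^2
= 9 + 16 + 9 + 4 + 16 = 54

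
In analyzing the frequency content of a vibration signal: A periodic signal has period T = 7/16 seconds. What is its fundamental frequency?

The fundamental frequency is the reciprocal of the period.
f = 1/T = 1/(7/16) = 16/7 Hz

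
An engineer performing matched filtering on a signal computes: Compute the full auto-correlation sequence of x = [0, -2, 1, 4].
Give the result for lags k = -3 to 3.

r_xx[k] = sum_m x[m]*x[m+k], indexed from 0, for k = -3 to 3:
  r_xx[-3] = x[3]*x[0] = 0
  r_xx[-2] = x[2]*x[0] + x[3]*x[1] = -8
  r_xx[-1] = x[1]*x[0] + x[2]*x[1] + x[3]*x[2] = 2
  r_xx[0] = x[0]*x[0] + x[1]*x[1] + x[2]*x[2] + x[3]*x[3] = 21
  r_xx[1] = x[0]*x[1] + x[1]*x[2] + x[2]*x[3] = 2
  r_xx[2] = x[0]*x[2] + x[1]*x[3] = -8
  r_xx[3] = x[0]*x[3] = 0
r_xx = [0, -8, 2, 21, 2, -8, 0]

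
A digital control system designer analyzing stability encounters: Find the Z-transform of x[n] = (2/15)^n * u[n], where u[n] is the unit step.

The Z-transform of a^n * u[n] is z/(z-a) for |z| > |a|.
Here a = 2/15, so X(z) = z/(z - (2/15)) = 15z/(15z - 2)
ROC: |z| > 2/15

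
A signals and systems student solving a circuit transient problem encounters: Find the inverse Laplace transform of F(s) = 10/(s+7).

Standard pair: k/(s+a) <-> k*e^(-at)*u(t)
With k=10, a=7: f(t) = 10*e^(-7t)*u(t)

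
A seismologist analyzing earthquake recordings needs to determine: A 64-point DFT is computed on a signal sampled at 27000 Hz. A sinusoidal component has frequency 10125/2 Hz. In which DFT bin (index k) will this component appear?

DFT frequency resolution = f_s/N = 27000/64 = 3375/8 Hz
Bin index k = f_signal / resolution = 10125/2 / 3375/8 = 12
The signal frequency 10125/2 Hz falls in DFT bin k = 12.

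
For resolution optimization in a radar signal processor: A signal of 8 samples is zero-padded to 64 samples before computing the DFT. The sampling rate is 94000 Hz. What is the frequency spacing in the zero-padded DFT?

Original DFT: N = 8, resolution = f_s/N = 94000/8 = 11750 Hz
Zero-padded DFT: N = 64, resolution = f_s/N = 94000/64 = 5875/4 Hz
Zero-padding interpolates the spectrum (finer frequency grid)
but does NOT improve the true spectral resolution (ability to resolve close frequencies).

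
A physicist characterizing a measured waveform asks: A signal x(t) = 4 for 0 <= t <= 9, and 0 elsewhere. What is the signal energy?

Energy = integral of |x(t)|^2 dt over the signal duration
= 4^2 * 9 = 16 * 9 = 144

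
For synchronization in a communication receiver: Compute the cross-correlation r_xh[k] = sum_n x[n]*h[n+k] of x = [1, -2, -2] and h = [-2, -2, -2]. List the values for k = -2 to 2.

Both sequences indexed from 0 and zero outside their support.
Lags with overlap: k = -2 to 2.
  r_xh[-2] = x[2]*h[0] = 4
  r_xh[-1] = x[1]*h[0] + x[2]*h[1] = 8
  r_xh[0] = x[0]*h[0] + x[1]*h[1] + x[2]*h[2] = 6
  r_xh[1] = x[0]*h[1] + x[1]*h[2] = 2
  r_xh[2] = x[0]*h[2] = -2
r_xh = [4, 8, 6, 2, -2] (for k = -2, ..., 2)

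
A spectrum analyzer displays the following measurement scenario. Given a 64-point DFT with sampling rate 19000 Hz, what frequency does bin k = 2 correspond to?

The frequency of DFT bin k is: f_k = k * f_s / N
f_2 = 2 * 19000 / 64 = 2375/4 Hz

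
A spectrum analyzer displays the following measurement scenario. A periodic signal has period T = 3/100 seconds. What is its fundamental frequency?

The fundamental frequency is the reciprocal of the period.
f = 1/T = 1/(3/100) = 100/3 Hz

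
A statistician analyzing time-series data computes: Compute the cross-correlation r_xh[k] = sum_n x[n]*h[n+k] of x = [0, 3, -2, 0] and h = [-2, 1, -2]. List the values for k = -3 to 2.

Both sequences indexed from 0 and zero outside their support.
Lags with overlap: k = -3 to 2.
  r_xh[-3] = x[3]*h[0] = 0
  r_xh[-2] = x[2]*h[0] + x[3]*h[1] = 4
  r_xh[-1] = x[1]*h[0] + x[2]*h[1] + x[3]*h[2] = -8
  r_xh[0] = x[0]*h[0] + x[1]*h[1] + x[2]*h[2] = 7
  r_xh[1] = x[0]*h[1] + x[1]*h[2] = -6
  r_xh[2] = x[0]*h[2] = 0
r_xh = [0, 4, -8, 7, -6, 0] (for k = -3, ..., 2)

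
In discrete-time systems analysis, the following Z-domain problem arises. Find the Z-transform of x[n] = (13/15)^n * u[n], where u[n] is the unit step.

The Z-transform of a^n * u[n] is z/(z-a) for |z| > |a|.
Here a = 13/15, so X(z) = z/(z - (13/15)) = 15z/(15z - 13)
ROC: |z| > 13/15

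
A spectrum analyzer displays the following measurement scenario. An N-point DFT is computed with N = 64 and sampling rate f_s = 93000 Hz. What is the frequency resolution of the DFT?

DFT frequency resolution = f_s / N
= 93000 / 64 = 11625/8 Hz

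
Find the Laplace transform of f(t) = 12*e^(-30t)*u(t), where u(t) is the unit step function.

Standard Laplace transform pair:
e^(-at)*u(t) <-> 1/(s+a)
With a = 30: L{12*e^(-30t)*u(t)} = 12/(s+30), ROC: Re(s) > -30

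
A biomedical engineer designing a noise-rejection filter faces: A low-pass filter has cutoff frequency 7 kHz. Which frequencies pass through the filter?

A low-pass filter passes all frequencies below the cutoff frequency 7 kHz and attenuates higher frequencies.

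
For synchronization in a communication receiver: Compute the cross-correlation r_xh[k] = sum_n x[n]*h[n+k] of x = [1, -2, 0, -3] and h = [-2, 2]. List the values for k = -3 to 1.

Both sequences indexed from 0 and zero outside their support.
Lags with overlap: k = -3 to 1.
  r_xh[-3] = x[3]*h[0] = 6
  r_xh[-2] = x[2]*h[0] + x[3]*h[1] = -6
  r_xh[-1] = x[1]*h[0] + x[2]*h[1] = 4
  r_xh[0] = x[0]*h[0] + x[1]*h[1] = -6
  r_xh[1] = x[0]*h[1] = 2
r_xh = [6, -6, 4, -6, 2] (for k = -3, ..., 1)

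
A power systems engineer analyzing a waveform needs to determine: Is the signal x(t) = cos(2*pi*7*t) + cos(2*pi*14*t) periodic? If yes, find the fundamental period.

f1 = 7 Hz, f2 = 14 Hz
Period T1 = 1/7, T2 = 1/14
Ratio T1/T2 = 14/7, which is rational.
The signal is periodic with fundamental period T = 1/GCD(7,14) = 1/7 s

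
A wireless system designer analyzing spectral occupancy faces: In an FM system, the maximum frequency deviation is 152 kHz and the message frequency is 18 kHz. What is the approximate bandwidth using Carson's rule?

Carson's rule: BW = 2*(delta_f + f_m)
= 2*(152 + 18) kHz = 340 kHz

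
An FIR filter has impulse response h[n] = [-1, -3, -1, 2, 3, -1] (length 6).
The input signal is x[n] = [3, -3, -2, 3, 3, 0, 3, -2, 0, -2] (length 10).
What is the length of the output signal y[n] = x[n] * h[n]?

For linear convolution, the output length is:
len(y) = len(x) + len(h) - 1 = 10 + 6 - 1 = 15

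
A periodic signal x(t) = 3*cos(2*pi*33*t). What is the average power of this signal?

Average power of A*cos(wt) is A^2/2.
P = 3^2 / 2 = 9/2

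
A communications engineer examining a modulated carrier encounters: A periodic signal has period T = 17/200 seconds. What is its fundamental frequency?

The fundamental frequency is the reciprocal of the period.
f = 1/T = 1/(17/200) = 200/17 Hz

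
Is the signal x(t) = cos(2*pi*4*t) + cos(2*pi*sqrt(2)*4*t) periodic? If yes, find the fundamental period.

f1 = 4 Hz, f2 = 4*sqrt(2) Hz
Ratio f2/f1 = sqrt(2), which is irrational.
Since the frequency ratio is irrational, no common period exists.
The signal is not periodic.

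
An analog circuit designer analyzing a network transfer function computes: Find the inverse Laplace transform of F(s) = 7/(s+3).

Standard pair: k/(s+a) <-> k*e^(-at)*u(t)
With k=7, a=3: f(t) = 7*e^(-3t)*u(t)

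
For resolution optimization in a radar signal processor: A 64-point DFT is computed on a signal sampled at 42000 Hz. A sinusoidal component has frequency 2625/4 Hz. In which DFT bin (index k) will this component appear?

DFT frequency resolution = f_s/N = 42000/64 = 2625/4 Hz
Bin index k = f_signal / resolution = 2625/4 / 2625/4 = 1
The signal frequency 2625/4 Hz falls in DFT bin k = 1.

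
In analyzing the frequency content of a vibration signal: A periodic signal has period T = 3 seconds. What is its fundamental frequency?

The fundamental frequency is the reciprocal of the period.
f = 1/T = 1/(3) = 1/3 Hz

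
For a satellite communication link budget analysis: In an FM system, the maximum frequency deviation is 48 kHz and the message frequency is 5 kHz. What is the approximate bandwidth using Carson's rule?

Carson's rule: BW = 2*(delta_f + f_m)
= 2*(48 + 5) kHz = 106 kHz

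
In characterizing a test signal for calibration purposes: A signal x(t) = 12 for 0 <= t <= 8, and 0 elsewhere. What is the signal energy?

Energy = integral of |x(t)|^2 dt over the signal duration
= 12^2 * 8 = 144 * 8 = 1152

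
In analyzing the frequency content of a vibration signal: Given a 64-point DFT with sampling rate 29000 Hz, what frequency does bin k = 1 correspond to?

The frequency of DFT bin k is: f_k = k * f_s / N
f_1 = 1 * 29000 / 64 = 3625/8 Hz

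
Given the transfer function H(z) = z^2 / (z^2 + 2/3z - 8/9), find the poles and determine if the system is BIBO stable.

Poles are roots of the denominator: z^2 + 2/3z - 8/9 = 0.
Quadratic formula: z = [-(2/3) +/- sqrt((2/3)^2 - 4*(-8/9))] / 2
Discriminant = 4/9 + 32/9 = 4; sqrt = 2.
z = (-2/3 +/- 2) / 2 => z = 2/3 or z = -4/3.
|p1| = 4/3, |p2| = 2/3.
For BIBO stability, all poles must lie inside the unit circle (|p| < 1).
System is UNSTABLE since at least one |p| >= 1.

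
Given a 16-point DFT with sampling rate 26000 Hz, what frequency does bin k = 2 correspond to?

The frequency of DFT bin k is: f_k = k * f_s / N
f_2 = 2 * 26000 / 16 = 3250 Hz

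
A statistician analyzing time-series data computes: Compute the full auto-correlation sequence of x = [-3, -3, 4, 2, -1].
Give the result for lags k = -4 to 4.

r_xx[k] = sum_m x[m]*x[m+k], indexed from 0, for k = -4 to 4:
  r_xx[-4] = x[4]*x[0] = 3
  r_xx[-3] = x[3]*x[0] + x[4]*x[1] = -3
  r_xx[-2] = x[2]*x[0] + x[3]*x[1] + x[4]*x[2] = -22
  r_xx[-1] = x[1]*x[0] + x[2]*x[1] + x[3]*x[2] + x[4]*x[3] = 3
  r_xx[0] = x[0]*x[0] + x[1]*x[1] + x[2]*x[2] + x[3]*x[3] + x[4]*x[4] = 39
  r_xx[1] = x[0]*x[1] + x[1]*x[2] + x[2]*x[3] + x[3]*x[4] = 3
  r_xx[2] = x[0]*x[2] + x[1]*x[3] + x[2]*x[4] = -22
  r_xx[3] = x[0]*x[3] + x[1]*x[4] = -3
  r_xx[4] = x[0]*x[4] = 3
r_xx = [3, -3, -22, 3, 39, 3, -22, -3, 3]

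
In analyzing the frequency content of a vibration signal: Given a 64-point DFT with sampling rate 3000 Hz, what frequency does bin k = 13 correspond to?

The frequency of DFT bin k is: f_k = k * f_s / N
f_13 = 13 * 3000 / 64 = 4875/8 Hz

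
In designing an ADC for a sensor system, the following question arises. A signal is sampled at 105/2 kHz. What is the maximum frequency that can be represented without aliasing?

The maximum frequency that can be represented without aliasing
is the Nyquist frequency: f_max = f_s / 2 = 105/2 kHz / 2 = 105/4 kHz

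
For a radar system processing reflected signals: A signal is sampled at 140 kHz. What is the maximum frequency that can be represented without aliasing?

The maximum frequency that can be represented without aliasing
is the Nyquist frequency: f_max = f_s / 2 = 140 kHz / 2 = 70 kHz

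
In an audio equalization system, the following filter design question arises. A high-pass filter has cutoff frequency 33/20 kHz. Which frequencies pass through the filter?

A high-pass filter passes all frequencies above the cutoff frequency 33/20 kHz and attenuates lower frequencies.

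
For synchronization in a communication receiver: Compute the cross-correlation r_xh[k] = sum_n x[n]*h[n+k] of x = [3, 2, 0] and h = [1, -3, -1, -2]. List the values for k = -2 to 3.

Both sequences indexed from 0 and zero outside their support.
Lags with overlap: k = -2 to 3.
  r_xh[-2] = x[2]*h[0] = 0
  r_xh[-1] = x[1]*h[0] + x[2]*h[1] = 2
  r_xh[0] = x[0]*h[0] + x[1]*h[1] + x[2]*h[2] = -3
  r_xh[1] = x[0]*h[1] + x[1]*h[2] + x[2]*h[3] = -11
  r_xh[2] = x[0]*h[2] + x[1]*h[3] = -7
  r_xh[3] = x[0]*h[3] = -6
r_xh = [0, 2, -3, -11, -7, -6] (for k = -2, ..., 3)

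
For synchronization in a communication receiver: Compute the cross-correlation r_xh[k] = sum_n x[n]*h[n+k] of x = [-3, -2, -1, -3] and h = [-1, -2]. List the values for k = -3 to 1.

Both sequences indexed from 0 and zero outside their support.
Lags with overlap: k = -3 to 1.
  r_xh[-3] = x[3]*h[0] = 3
  r_xh[-2] = x[2]*h[0] + x[3]*h[1] = 7
  r_xh[-1] = x[1]*h[0] + x[2]*h[1] = 4
  r_xh[0] = x[0]*h[0] + x[1]*h[1] = 7
  r_xh[1] = x[0]*h[1] = 6
r_xh = [3, 7, 4, 7, 6] (for k = -3, ..., 1)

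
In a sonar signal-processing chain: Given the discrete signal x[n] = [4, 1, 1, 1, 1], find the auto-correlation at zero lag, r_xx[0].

The auto-correlation at zero lag r_xx[0] equals the signal energy.
r_xx[0] = sum of x[n]^2 = 4^2 + 1^2 + 1^2 + 1^2 + 1^2
= 16 + 1 + 1 + 1 + 1 = 20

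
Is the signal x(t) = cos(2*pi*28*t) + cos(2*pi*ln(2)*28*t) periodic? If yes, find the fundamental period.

f1 = 28 Hz, f2 = 28*ln(2) Hz
Ratio f2/f1 = ln(2), which is irrational.
Since the frequency ratio is irrational, no common period exists.
The signal is not periodic.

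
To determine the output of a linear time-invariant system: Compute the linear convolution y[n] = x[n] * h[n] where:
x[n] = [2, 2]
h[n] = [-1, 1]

y[n] = sum_k x[k]*h[n-k]. Output length = len(x) + len(h) - 1 = 2 + 2 - 1 = 3.
y[0] = 2*-1 = -2
y[1] = 2*-1 + 2*1 = 0
y[2] = 2*1 = 2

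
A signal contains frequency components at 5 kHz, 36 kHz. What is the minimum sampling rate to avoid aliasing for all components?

The highest frequency component is f_max = 36 kHz.
Nyquist rate = 2 * f_max = 2 * 36 kHz = 72 kHz.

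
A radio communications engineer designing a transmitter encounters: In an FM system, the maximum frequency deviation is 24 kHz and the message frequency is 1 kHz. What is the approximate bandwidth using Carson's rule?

Carson's rule: BW = 2*(delta_f + f_m)
= 2*(24 + 1) kHz = 50 kHz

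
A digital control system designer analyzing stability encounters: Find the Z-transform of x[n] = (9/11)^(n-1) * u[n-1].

Time-shifting property: if X(z) = Z{x[n]}, then Z{x[n-d]} = z^(-d) * X(z)
X(z) = z/(z - 9/11) for x[n] = (9/11)^n * u[n]
Z{x[n-1]} = z^(-1) * z/(z - 9/11) = 1/(z - 9/11)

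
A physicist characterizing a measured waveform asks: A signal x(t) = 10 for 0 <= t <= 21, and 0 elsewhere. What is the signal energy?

Energy = integral of |x(t)|^2 dt over the signal duration
= 10^2 * 21 = 100 * 21 = 2100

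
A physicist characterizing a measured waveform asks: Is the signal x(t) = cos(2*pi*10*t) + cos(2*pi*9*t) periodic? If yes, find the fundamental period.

f1 = 10 Hz, f2 = 9 Hz
Period T1 = 1/10, T2 = 1/9
Ratio T1/T2 = 9/10, which is rational.
The signal is periodic with fundamental period T = 1/GCD(10,9) = 1 s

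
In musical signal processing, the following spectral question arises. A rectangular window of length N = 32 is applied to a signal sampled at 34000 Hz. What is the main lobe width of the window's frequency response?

For a rectangular window of length N,
the main lobe width in frequency is 2*f_s/N.
= 2*34000/32 = 2125 Hz
This determines the minimum frequency separation for resolving two sinusoids.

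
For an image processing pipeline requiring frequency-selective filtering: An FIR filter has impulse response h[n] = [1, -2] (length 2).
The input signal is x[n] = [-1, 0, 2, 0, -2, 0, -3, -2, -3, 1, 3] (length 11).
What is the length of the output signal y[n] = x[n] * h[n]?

For linear convolution, the output length is:
len(y) = len(x) + len(h) - 1 = 11 + 2 - 1 = 12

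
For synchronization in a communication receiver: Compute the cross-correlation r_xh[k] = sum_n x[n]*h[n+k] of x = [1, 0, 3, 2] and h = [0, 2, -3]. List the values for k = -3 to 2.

Both sequences indexed from 0 and zero outside their support.
Lags with overlap: k = -3 to 2.
  r_xh[-3] = x[3]*h[0] = 0
  r_xh[-2] = x[2]*h[0] + x[3]*h[1] = 4
  r_xh[-1] = x[1]*h[0] + x[2]*h[1] + x[3]*h[2] = 0
  r_xh[0] = x[0]*h[0] + x[1]*h[1] + x[2]*h[2] = -9
  r_xh[1] = x[0]*h[1] + x[1]*h[2] = 2
  r_xh[2] = x[0]*h[2] = -3
r_xh = [0, 4, 0, -9, 2, -3] (for k = -3, ..., 2)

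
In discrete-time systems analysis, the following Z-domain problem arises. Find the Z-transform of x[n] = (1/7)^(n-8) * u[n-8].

Time-shifting property: if X(z) = Z{x[n]}, then Z{x[n-d]} = z^(-d) * X(z)
X(z) = z/(z - 1/7) for x[n] = (1/7)^n * u[n]
Z{x[n-8]} = z^(-8) * z/(z - 1/7) = z^(-7)/(z - 1/7)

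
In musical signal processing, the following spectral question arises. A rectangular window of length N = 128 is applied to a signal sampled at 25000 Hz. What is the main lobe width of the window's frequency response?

For a rectangular window of length N,
the main lobe width in frequency is 2*f_s/N.
= 2*25000/128 = 3125/8 Hz
This determines the minimum frequency separation for resolving two sinusoids.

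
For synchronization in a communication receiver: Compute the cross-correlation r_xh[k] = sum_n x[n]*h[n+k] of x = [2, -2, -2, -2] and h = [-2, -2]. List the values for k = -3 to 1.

Both sequences indexed from 0 and zero outside their support.
Lags with overlap: k = -3 to 1.
  r_xh[-3] = x[3]*h[0] = 4
  r_xh[-2] = x[2]*h[0] + x[3]*h[1] = 8
  r_xh[-1] = x[1]*h[0] + x[2]*h[1] = 8
  r_xh[0] = x[0]*h[0] + x[1]*h[1] = 0
  r_xh[1] = x[0]*h[1] = -4
r_xh = [4, 8, 8, 0, -4] (for k = -3, ..., 1)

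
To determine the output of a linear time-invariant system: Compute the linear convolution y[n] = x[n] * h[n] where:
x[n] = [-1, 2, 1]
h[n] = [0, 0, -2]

y[n] = sum_k x[k]*h[n-k]. Output length = len(x) + len(h) - 1 = 3 + 3 - 1 = 5.
y[0] = -1*0 = 0
y[1] = 2*0 + -1*0 = 0
y[2] = 1*0 + 2*0 + -1*-2 = 2
y[3] = 1*0 + 2*-2 = -4
y[4] = 1*-2 = -2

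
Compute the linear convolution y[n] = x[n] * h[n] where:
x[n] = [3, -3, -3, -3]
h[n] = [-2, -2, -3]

y[n] = sum_k x[k]*h[n-k]. Output length = len(x) + len(h) - 1 = 4 + 3 - 1 = 6.
y[0] = 3*-2 = -6
y[1] = -3*-2 + 3*-2 = 0
y[2] = -3*-2 + -3*-2 + 3*-3 = 3
y[3] = -3*-2 + -3*-2 + -3*-3 = 21
y[4] = -3*-2 + -3*-3 = 15
y[5] = -3*-3 = 9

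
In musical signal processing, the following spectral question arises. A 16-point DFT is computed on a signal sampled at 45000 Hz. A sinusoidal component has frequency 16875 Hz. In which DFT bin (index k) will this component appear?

DFT frequency resolution = f_s/N = 45000/16 = 5625/2 Hz
Bin index k = f_signal / resolution = 16875 / 5625/2 = 6
The signal frequency 16875 Hz falls in DFT bin k = 6.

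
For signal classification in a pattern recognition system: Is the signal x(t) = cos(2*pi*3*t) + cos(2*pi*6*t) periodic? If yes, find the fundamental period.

f1 = 3 Hz, f2 = 6 Hz
Period T1 = 1/3, T2 = 1/6
Ratio T1/T2 = 6/3, which is rational.
The signal is periodic with fundamental period T = 1/GCD(3,6) = 1/3 s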